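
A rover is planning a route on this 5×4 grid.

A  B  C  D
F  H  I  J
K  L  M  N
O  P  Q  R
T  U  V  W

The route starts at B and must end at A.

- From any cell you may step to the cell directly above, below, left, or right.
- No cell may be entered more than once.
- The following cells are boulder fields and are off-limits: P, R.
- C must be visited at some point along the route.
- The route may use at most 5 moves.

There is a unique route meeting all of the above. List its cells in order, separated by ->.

The budget equals the shortest possible length, so every move has to be on a shortest route through the required cells.
Route from B: right to C, down to I, 2× left (reaching F), up to A — 5 moves in all.
Check: all required cells visited; 5 ≤ 5 moves.

B -> C -> I -> H -> F -> A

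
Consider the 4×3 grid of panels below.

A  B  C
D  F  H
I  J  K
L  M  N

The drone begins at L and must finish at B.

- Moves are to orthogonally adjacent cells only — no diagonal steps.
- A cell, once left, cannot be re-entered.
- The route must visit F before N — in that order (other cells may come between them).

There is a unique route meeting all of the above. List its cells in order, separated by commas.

The waypoints must appear in the order F, N, with no cell reused.
Route from L: 2× up (reaching D), right to F, 2× down (reaching M), right to N, 3× up (reaching C), left to B — 10 moves in all.
Check: order respected (F at step 3, N at step 6).

L, I, D, F, J, M, N, K, H, C, B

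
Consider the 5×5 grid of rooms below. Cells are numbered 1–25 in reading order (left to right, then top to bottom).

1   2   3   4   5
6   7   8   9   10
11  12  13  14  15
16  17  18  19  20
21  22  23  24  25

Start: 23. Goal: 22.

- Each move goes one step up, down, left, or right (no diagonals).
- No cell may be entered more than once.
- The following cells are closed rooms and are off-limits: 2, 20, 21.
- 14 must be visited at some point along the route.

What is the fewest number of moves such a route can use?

7

Any route passes through 14 somewhere between 23 and 22. Summing Manhattan distances along the two legs (23 → 14 → 22) gives a lower bound of 3 + 4 = 7 moves.
A route of 7 moves achieves this: 23 → 18 → 19 → 14 → 13 → 12 → 17 → 22.
Since 7 matches the lower bound, it is optimal.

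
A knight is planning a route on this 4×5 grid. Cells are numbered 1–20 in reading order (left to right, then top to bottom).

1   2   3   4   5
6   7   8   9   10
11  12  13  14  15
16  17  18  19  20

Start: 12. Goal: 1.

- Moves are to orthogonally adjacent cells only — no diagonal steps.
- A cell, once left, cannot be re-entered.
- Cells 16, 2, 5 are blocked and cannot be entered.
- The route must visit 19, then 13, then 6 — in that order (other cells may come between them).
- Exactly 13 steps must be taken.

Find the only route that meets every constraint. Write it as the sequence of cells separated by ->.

12 -> 17 -> 18 -> 19 -> 20 -> 15 -> 10 -> 9 -> 14 -> 13 -> 8 -> 7 -> 6 -> 1

The waypoints must appear in the order 19, 13, 6, with no cell reused.
Route from 12: down to 17, 3× right (reaching 20), 2× up (reaching 10), left to 9, down to 14, left to 13, up to 8, 2× left (reaching 6), up to 1 — 13 moves in all.
Check: order respected (19 at step 3, 13 at step 9, 6 at step 12); 13 moves as required.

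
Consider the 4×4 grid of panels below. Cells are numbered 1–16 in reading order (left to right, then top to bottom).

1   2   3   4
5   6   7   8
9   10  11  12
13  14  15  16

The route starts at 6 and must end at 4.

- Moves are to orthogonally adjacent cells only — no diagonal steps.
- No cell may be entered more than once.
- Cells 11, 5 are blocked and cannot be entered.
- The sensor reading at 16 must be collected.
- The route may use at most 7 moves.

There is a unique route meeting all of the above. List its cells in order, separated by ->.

The 7-move cap with required stops at 16 leaves no slack for detours.
Route from 6: down 2 to 14, right 2 to 16, up 3 to 4 — 7 moves in all.
Check: all required cells visited; 7 ≤ 7 moves.

6 -> 10 -> 14 -> 15 -> 16 -> 12 -> 8 -> 4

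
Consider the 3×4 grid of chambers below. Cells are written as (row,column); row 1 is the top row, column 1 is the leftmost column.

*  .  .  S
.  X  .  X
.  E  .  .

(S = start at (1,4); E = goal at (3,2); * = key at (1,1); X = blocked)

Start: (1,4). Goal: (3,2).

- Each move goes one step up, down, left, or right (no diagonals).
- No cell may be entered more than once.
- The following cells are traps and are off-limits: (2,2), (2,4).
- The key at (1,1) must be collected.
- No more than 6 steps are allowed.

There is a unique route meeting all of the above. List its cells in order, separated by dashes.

The budget equals the shortest possible length, so every move has to be on a shortest route through the required cells.
Route from (1,4): 3× left (reaching (1,1)), 2× down (reaching (3,1)), right to (3,2) — 6 moves in all.
Check: all required cells visited; 6 ≤ 6 moves.

(1,4) - (1,3) - (1,2) - (1,1) - (2,1) - (3,1) - (3,2)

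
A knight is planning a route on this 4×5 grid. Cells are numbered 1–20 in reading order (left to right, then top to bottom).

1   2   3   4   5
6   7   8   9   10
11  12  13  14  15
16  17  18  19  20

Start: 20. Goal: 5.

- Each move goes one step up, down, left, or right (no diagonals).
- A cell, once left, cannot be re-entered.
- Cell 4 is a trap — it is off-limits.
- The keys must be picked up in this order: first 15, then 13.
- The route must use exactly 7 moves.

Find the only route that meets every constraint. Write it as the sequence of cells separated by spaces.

The waypoints must appear in the order 15, 13, with no cell reused.
Route from 20: up 1 to 15, left 2 to 13, up 1 to 8, right 2 to 10, up 1 to 5 — 7 moves in all.
Check: order respected (15 at step 1, 13 at step 3); 7 moves as required.

20 15 14 13 8 9 10 5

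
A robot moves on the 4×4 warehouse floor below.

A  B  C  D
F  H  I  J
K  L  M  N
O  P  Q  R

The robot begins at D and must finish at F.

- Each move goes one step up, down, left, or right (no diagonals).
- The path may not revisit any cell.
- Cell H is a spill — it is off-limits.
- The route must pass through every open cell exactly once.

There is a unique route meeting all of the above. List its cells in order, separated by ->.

D -> J -> N -> R -> Q -> P -> O -> K -> L -> M -> I -> C -> B -> A -> F

Need to visit all 15 open cells exactly once, starting at D and ending at F.
Route from D: down 3 to R, left 3 to O, up 1 to K, right 2 to M, up 2 to C, left 2 to A, down 1 to F — 14 moves in all.
Check: all 15 open cells covered.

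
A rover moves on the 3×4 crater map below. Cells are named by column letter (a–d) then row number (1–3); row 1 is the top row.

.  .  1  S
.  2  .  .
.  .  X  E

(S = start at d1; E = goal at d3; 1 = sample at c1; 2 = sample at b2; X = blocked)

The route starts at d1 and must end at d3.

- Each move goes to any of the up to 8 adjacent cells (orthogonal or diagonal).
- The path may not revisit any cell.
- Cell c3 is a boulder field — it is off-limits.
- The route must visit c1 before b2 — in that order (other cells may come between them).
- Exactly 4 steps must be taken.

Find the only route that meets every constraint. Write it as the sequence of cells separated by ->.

d1 -> c1 -> b2 -> c2 -> d3

The waypoints must appear in the order c1, b2, with no cell reused.
Route from d1: left to c1, down-left to b2, right to c2, down-right to d3 — 4 moves in all.
Check: order respected (1 at step 1, 2 at step 2); 4 moves as required.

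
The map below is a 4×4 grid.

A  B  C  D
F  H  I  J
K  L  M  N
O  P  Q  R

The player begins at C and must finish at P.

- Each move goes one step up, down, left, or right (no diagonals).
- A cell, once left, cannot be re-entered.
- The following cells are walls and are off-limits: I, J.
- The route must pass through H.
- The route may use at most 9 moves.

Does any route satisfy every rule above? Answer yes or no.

yes

One route that works: C → B → H → L → P.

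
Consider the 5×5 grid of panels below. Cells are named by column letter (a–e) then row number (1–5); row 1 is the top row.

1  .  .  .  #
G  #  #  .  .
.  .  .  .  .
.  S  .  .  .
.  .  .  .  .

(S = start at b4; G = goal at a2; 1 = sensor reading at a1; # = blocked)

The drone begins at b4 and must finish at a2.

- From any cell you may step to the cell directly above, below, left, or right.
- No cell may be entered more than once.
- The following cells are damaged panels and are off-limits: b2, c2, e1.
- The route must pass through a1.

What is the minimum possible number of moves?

Any route passes through a1 somewhere between b4 and a2. Summing Manhattan distances along the two legs (b4 → a1 → a2) gives a lower bound of 4 + 1 = 5 moves.
The shortest route satisfying every rule uses 9 moves: b4 → b3 → c3 → d3 → d2 → d1 → c1 → b1 → a1 → a2.
The bound of 5 isn't tight here; checking systematically, no route of length 5 through 8 satisfies every constraint (on a 4-connected grid the length of any start-to-goal walk has the same parity as the Manhattan bound, so only lengths 5, 7, 9, … need checking), so 9 is the minimum.

9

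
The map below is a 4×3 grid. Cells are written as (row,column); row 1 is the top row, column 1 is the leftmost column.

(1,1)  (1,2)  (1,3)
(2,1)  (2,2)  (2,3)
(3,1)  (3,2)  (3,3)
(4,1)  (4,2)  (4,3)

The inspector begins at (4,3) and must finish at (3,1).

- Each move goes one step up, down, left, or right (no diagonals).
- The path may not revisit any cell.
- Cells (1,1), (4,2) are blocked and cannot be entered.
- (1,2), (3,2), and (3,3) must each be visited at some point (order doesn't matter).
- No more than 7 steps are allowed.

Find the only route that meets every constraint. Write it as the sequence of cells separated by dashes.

Any route must reach (1,2), (3,2), and (3,3) and still end at (3,1) within 7 moves, so the order of the required stops is forced.
Route from (4,3): up 3 to (1,3), left 1 to (1,2), down 2 to (3,2), left 1 to (3,1) — 7 moves in all.
Check: all required cells visited; 7 ≤ 7 moves.

(4,3) - (3,3) - (2,3) - (1,3) - (1,2) - (2,2) - (3,2) - (3,1)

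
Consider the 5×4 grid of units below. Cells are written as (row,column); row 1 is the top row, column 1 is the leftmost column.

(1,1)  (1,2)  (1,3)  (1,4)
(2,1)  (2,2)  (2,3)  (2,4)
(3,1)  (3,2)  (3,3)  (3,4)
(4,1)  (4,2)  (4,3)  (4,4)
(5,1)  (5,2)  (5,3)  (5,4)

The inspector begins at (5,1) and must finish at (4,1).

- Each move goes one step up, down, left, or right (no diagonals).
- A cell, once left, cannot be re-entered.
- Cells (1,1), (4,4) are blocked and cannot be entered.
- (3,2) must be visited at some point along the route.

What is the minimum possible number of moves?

5

Any route passes through (3,2) somewhere between (5,1) and (4,1). Summing Manhattan distances along the two legs ((5,1) → (3,2) → (4,1)) gives a lower bound of 3 + 2 = 5 moves.
A route of 5 moves achieves this: (5,1) → (5,2) → (4,2) → (3,2) → (3,1) → (4,1).
Since 5 matches the lower bound, it is optimal.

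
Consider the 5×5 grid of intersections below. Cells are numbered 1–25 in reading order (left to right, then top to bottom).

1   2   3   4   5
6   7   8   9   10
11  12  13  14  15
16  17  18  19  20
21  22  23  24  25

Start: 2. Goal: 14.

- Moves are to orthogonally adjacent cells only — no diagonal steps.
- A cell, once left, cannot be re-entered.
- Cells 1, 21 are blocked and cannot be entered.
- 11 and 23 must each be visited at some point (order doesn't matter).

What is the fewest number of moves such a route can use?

Any route passes through 11 and 23 in some order between 2 and 14. Summing Manhattan distances along each leg and taking the cheapest ordering (2 → 11 → 23 → 14) gives a lower bound of 3 + 4 + 3 = 10 moves.
A route of 10 moves achieves this: 2 → 7 → 12 → 11 → 16 → 17 → 22 → 23 → 18 → 13 → 14.
Since 10 matches the lower bound, it is optimal.

10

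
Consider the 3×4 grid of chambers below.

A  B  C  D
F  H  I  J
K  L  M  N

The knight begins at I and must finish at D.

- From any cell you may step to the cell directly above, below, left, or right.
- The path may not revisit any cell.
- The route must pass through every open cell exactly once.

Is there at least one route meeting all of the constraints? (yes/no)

Colour the cells like a checkerboard: each orthogonal step flips colour, so a Hamiltonian route alternates colours. Here there are 6 cells of one colour and 6 of the other, with start on the same colour as the goal — the counts and endpoints can't be arranged into an alternating sequence of length 12, so no Hamiltonian route exists.

no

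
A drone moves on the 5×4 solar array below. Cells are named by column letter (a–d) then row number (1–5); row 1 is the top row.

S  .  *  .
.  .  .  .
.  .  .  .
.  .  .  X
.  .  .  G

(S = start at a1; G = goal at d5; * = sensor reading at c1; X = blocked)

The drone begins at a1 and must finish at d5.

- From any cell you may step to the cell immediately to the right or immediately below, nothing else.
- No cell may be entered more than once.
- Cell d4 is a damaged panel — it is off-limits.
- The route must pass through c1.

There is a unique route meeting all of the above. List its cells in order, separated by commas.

Moves only go right or down, so the column and row indices never decrease.
Route from a1: 2× right (reaching c1), 4× down (reaching c5), right to d5 — 7 moves in all.
Check: all required cells visited.

a1, b1, c1, c2, c3, c4, c5, d5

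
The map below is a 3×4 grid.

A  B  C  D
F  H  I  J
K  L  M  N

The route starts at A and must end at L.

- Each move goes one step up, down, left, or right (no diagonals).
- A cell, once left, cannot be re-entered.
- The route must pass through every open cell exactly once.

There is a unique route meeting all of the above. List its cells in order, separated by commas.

A, B, C, D, J, N, M, I, H, F, K, L

Need to visit all 12 open cells exactly once, starting at A and ending at L.
Cell K has only two open neighbours (F and L), so the path must pass straight through it: one of those is the cell it's entered from and the other is where it exits.
Route from A: right 3 to D, down 2 to N, left 1 to M, up 1 to I, left 2 to F, down 1 to K, right 1 to L — 11 moves in all.
Check: all 12 open cells covered.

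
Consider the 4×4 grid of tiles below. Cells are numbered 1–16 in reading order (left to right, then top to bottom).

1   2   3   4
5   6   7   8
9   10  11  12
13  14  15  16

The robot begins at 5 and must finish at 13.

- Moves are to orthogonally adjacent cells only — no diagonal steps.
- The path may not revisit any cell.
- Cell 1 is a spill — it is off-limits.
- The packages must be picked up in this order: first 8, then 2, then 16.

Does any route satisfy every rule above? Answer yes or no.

Ignoring the required order, 14 revisit-free routes from 5 to 13 pass through all of 8, 2, and 16; the waypoint orders that occur are 2 → 8 → 16 (14) — never 8 → 2 → 16.

no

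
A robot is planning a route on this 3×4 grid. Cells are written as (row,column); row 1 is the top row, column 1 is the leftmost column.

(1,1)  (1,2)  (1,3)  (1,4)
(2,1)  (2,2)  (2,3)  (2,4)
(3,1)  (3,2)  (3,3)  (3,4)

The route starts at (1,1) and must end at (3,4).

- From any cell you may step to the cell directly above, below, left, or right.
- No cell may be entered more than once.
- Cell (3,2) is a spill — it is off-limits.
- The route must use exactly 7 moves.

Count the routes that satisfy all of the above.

Need simple routes of exactly 7 moves from (1,1) to (3,4) (Manhattan distance 5, so 1 moves are spent on a detour and 1 undoing it).
Enumerating: (1,1) (2,1) (2,2) (1,2) (1,3) (2,3) (3,3) (3,4) | (1,1) (2,1) (2,2) (1,2) (1,3) (2,3) (2,4) (3,4) | (1,1) (2,1) (2,2) (1,2) (1,3) (1,4) (2,4) (3,4) | (1,1) (2,1) (2,2) (2,3) (1,3) (1,4) (2,4) (3,4) | (1,1) (1,2) (2,2) (2,3) (1,3) (1,4) (2,4) (3,4) | (1,1) (1,2) (1,3) (1,4) (2,4) (2,3) (3,3) (3,4).
That gives 6 routes.

6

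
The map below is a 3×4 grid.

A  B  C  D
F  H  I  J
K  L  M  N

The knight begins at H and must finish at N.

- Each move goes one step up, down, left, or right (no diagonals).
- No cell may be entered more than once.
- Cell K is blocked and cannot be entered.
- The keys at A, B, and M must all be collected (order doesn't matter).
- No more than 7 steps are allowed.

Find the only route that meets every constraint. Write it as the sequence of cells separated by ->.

H -> F -> A -> B -> C -> I -> M -> N

The 7-move cap with required stops at A, B, M leaves no slack for detours.
Route from H: left 1 to F, up 1 to A, right 2 to C, down 2 to M, right 1 to N — 7 moves in all.
Check: all required cells visited; 7 ≤ 7 moves.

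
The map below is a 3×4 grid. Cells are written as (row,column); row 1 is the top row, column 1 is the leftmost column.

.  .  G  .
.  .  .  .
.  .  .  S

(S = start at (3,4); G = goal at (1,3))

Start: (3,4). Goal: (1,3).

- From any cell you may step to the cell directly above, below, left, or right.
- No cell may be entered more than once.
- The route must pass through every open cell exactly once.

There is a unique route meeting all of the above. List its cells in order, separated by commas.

Need to visit all 12 open cells exactly once, starting at (3,4) and ending at (1,3).
Cell (1,4) has only two open neighbours ((2,4) and (1,3)), so the path must pass straight through it: one of those is the cell it's entered from and the other is where it exits.
Route from (3,4): left 3 to (3,1), up 2 to (1,1), right 1 to (1,2), down 1 to (2,2), right 2 to (2,4), up 1 to (1,4), left 1 to (1,3) — 11 moves in all.
Check: all 12 open cells covered.

(3,4), (3,3), (3,2), (3,1), (2,1), (1,1), (1,2), (2,2), (2,3), (2,4), (1,4), (1,3)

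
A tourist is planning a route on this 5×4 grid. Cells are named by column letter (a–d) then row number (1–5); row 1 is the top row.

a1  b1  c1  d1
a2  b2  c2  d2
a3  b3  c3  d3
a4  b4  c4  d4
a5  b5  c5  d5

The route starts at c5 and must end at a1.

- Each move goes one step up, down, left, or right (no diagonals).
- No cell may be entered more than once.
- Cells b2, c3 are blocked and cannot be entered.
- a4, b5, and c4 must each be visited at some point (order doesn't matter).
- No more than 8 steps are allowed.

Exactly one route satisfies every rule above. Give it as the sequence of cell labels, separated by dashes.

c5 - c4 - b4 - b5 - a5 - a4 - a3 - a2 - a1

The 8-move cap with required stops at a4, b5, c4 leaves no slack for detours.
Route from c5: up 1 to c4, left 1 to b4, down 1 to b5, left 1 to a5, up 4 to a1 — 8 moves in all.
Check: all required cells visited; 8 ≤ 8 moves.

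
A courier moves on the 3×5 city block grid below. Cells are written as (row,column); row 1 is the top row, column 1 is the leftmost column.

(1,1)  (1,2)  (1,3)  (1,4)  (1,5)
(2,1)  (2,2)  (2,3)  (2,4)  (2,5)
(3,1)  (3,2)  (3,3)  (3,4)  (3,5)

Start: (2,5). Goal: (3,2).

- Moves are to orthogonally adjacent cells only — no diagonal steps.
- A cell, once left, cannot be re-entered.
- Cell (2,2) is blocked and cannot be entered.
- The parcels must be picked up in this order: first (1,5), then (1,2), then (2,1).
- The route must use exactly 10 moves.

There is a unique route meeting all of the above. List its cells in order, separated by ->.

(2,5) -> (1,5) -> (1,4) -> (2,4) -> (2,3) -> (1,3) -> (1,2) -> (1,1) -> (2,1) -> (3,1) -> (3,2)

The waypoints must appear in the order (1,5), (1,2), (2,1), with no cell reused.
Route from (2,5): up to (1,5), left to (1,4), down to (2,4), left to (2,3), up to (1,3), 2× left (reaching (1,1)), 2× down (reaching (3,1)), right to (3,2) — 10 moves in all.
Check: order respected ((1,5) at step 1, (1,2) at step 6, (2,1) at step 8); 10 moves as required.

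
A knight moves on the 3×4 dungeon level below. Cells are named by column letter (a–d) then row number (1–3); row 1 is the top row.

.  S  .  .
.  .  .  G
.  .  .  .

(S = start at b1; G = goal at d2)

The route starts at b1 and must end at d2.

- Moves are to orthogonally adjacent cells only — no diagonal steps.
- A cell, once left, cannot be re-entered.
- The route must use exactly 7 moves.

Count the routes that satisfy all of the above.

Need simple routes of exactly 7 moves from b1 to d2 (Manhattan distance 3, so 2 moves are spent on a detour and 2 undoing it).
Branch systematically from the start, pruning whenever the remaining move budget drops below the Manhattan distance to d2 or differs from it in parity. Grouping the completions by first move — via b2: 3; via a1: 7; via c1: 1 — and summing: 3 + 7 + 1 = 11.
That gives 11 routes.

11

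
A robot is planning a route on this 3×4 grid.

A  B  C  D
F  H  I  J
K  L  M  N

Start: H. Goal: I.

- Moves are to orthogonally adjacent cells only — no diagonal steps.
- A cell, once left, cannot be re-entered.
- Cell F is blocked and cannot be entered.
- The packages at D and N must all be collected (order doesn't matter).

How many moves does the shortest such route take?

7

Any route passes through D and N in some order between H and I. Summing Manhattan distances along each leg and taking the cheapest ordering (H → D → N → I) gives a lower bound of 3 + 2 + 2 = 7 moves.
A route of 7 moves achieves this: H → B → C → D → J → N → M → I.
Since 7 matches the lower bound, it is optimal.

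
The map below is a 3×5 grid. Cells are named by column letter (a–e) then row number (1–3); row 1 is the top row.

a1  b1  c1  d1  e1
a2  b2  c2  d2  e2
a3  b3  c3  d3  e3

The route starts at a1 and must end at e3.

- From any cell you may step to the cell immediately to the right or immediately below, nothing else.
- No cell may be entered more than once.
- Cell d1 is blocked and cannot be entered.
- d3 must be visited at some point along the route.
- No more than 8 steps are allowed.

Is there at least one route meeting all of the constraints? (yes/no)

One route that works: a1 → a2 → a3 → b3 → c3 → d3 → e3.

yes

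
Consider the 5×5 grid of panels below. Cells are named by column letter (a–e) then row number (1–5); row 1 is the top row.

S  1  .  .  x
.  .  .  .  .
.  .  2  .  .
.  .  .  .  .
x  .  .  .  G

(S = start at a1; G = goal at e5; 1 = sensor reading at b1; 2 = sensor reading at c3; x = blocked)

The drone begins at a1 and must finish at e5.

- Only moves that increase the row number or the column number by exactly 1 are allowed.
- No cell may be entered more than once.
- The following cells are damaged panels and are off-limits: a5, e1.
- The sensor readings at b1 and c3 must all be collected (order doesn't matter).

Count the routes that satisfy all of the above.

18

A right/down-only route from a1 to e5 makes exactly 4 down-moves and 4 right-moves in some order.
With no other constraints that would be C(8,4) = 70 routes.
A monotone route can only reach the required cells in the order b1, c3, so split there and multiply the segment counts (each segment already excludes blocked cells): a1→b1: 1; b1→c3: 3; c3→e5: 6; product = 18.
That gives 18 routes.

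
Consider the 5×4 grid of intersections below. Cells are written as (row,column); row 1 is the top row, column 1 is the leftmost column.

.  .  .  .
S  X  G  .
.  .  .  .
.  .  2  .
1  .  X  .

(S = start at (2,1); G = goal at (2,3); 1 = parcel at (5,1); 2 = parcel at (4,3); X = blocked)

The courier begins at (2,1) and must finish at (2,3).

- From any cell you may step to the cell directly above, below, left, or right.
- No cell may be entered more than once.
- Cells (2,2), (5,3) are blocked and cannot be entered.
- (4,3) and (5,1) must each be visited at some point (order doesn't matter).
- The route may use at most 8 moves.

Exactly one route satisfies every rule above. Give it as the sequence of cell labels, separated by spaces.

(2,1) (3,1) (4,1) (5,1) (5,2) (4,2) (4,3) (3,3) (2,3)

The 8-move cap with required stops at (4,3), (5,1) leaves no slack for detours.
Route from (2,1): down 3 to (5,1), right 1 to (5,2), up 1 to (4,2), right 1 to (4,3), up 2 to (2,3) — 8 moves in all.
Check: all required cells visited; 8 ≤ 8 moves.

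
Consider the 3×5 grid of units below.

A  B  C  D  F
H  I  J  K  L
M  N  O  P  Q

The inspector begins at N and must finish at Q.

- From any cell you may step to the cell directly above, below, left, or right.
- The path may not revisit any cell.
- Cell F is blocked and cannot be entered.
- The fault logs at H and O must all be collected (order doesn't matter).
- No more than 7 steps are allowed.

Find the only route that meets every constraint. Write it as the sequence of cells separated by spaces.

Any route must reach H and O and still end at Q within 7 moves, so the order of the required stops is forced.
Route from N: left to M, up to H, 2× right (reaching J), down to O, 2× right (reaching Q) — 7 moves in all.
Check: all required cells visited; 7 ≤ 7 moves.

N M H I J O P Q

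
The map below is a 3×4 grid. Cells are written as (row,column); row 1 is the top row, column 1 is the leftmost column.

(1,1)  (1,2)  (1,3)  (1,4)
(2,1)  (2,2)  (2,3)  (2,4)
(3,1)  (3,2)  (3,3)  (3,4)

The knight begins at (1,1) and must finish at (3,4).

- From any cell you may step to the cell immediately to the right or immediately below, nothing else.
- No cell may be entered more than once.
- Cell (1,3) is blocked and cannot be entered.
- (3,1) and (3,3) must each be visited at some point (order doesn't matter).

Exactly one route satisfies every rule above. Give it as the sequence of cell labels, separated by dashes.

Moves only go right or down, so the column and row indices never decrease.
Route from (1,1): down 2 to (3,1), right 3 to (3,4) — 5 moves in all.
Check: all required cells visited.

(1,1) - (2,1) - (3,1) - (3,2) - (3,3) - (3,4)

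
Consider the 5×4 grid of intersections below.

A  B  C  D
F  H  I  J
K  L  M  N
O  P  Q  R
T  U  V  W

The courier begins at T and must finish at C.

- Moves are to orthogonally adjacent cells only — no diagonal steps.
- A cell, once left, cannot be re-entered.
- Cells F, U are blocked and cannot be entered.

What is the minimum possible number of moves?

6

The Manhattan distance from T to C is |5−1| + |1−3| = 6, so at least 6 moves are needed.
A route of 6 moves achieves this: T → O → K → L → H → B → C.
Since 6 matches the lower bound, it is optimal.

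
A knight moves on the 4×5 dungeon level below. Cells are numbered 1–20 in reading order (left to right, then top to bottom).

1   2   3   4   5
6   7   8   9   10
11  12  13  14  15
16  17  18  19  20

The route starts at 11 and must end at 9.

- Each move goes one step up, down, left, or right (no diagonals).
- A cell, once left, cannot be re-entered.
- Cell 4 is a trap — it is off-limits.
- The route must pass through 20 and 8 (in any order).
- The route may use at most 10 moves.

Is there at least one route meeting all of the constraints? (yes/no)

One route that works: 11 → 6 → 7 → 8 → 13 → 18 → 19 → 20 → 15 → 10 → 9.

yes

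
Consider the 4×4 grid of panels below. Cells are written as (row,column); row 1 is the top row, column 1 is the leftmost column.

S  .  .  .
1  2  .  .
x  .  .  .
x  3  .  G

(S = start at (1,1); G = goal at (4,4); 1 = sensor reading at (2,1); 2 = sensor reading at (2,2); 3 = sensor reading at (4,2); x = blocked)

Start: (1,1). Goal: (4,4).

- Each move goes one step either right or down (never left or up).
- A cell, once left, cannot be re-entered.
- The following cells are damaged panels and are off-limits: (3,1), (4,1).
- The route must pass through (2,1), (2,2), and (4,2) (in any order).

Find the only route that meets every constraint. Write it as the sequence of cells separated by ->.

Moves only go right or down, so the column and row indices never decrease.
Route from (1,1): down to (2,1), right to (2,2), 2× down (reaching (4,2)), 2× right (reaching (4,4)) — 6 moves in all.
Check: all required cells visited.

(1,1) -> (2,1) -> (2,2) -> (3,2) -> (4,2) -> (4,3) -> (4,4)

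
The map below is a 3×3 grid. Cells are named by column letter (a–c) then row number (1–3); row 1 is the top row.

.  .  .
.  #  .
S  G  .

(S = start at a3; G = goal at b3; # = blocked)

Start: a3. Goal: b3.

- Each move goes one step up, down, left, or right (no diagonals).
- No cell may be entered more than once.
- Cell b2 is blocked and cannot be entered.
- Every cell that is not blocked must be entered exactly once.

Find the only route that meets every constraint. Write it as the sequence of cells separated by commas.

Need to visit all 8 open cells exactly once, starting at a3 and ending at b3.
Cell c1 has only two open neighbours (c2 and b1), so the path must pass straight through it: one of those is the cell it's entered from and the other is where it exits.
Route from a3: up 2 to a1, right 2 to c1, down 2 to c3, left 1 to b3 — 7 moves in all.
Check: all 8 open cells covered.

a3, a2, a1, b1, c1, c2, c3, b3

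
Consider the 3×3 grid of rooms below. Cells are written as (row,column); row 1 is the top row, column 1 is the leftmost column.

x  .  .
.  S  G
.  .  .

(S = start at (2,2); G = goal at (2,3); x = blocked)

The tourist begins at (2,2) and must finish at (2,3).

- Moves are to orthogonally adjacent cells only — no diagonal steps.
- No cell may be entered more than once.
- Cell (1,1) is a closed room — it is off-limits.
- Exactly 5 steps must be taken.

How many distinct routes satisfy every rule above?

Need simple routes of exactly 5 moves from (2,2) to (2,3) (Manhattan distance 1, so 2 moves are spent on a detour and 2 undoing it).
Enumerating: (2,2) (2,1) (3,1) (3,2) (3,3) (2,3).
That gives 1 route.

1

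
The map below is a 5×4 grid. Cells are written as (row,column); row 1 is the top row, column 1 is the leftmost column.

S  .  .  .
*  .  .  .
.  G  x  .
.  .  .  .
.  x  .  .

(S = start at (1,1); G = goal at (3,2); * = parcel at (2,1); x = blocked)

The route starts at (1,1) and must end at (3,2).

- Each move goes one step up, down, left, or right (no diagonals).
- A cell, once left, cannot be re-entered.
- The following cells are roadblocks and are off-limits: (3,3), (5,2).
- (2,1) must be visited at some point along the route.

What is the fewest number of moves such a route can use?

3

Any route passes through (2,1) somewhere between (1,1) and (3,2). Summing Manhattan distances along the two legs ((1,1) → (2,1) → (3,2)) gives a lower bound of 1 + 2 = 3 moves.
A route of 3 moves achieves this: (1,1) → (2,1) → (3,1) → (3,2).
Since 3 matches the lower bound, it is optimal.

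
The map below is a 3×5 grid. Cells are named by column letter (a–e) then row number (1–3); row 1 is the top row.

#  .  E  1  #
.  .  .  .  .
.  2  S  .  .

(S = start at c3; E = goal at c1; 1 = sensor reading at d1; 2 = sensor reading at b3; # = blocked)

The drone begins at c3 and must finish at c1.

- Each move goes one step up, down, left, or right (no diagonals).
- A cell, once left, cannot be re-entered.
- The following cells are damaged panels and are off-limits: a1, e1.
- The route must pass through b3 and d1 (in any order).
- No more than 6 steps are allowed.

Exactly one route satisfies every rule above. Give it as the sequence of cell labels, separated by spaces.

c3 b3 b2 c2 d2 d1 c1

Any route must reach b3 and d1 and still end at c1 within 6 moves, so the order of the required stops is forced.
Route from c3: left 1 to b3, up 1 to b2, right 2 to d2, up 1 to d1, left 1 to c1 — 6 moves in all.
Check: all required cells visited; 6 ≤ 6 moves.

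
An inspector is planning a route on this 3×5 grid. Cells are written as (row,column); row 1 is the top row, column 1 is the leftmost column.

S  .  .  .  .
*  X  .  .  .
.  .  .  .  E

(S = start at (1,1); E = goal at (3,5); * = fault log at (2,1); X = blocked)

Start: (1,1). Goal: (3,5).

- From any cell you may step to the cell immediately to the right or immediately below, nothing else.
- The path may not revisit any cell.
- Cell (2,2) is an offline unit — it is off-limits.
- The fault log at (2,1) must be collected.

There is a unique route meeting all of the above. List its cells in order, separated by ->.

Moves only go right or down, so the column and row indices never decrease.
Route from (1,1): down 2 to (3,1), right 4 to (3,5) — 6 moves in all.
Check: all required cells visited.

(1,1) -> (2,1) -> (3,1) -> (3,2) -> (3,3) -> (3,4) -> (3,5)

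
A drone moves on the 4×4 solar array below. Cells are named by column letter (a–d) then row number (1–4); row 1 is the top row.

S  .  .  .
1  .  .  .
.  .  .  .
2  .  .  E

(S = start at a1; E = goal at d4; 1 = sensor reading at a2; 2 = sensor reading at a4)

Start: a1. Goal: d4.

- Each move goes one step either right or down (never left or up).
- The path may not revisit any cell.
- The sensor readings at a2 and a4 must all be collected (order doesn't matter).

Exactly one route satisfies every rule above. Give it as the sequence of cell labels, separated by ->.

Moves only go right or down, so the column and row indices never decrease.
Route from a1: down 3 to a4, right 3 to d4 — 6 moves in all.
Check: all required cells visited.

a1 -> a2 -> a3 -> a4 -> b4 -> c4 -> d4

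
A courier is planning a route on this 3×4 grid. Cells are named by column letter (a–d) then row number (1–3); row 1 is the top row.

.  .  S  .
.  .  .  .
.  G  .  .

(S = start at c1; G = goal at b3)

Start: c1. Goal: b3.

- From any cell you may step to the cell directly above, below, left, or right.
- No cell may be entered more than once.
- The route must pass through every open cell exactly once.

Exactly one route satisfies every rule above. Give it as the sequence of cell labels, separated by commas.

c1, d1, d2, d3, c3, c2, b2, b1, a1, a2, a3, b3

Need to visit all 12 open cells exactly once, starting at c1 and ending at b3.
Route from c1: right to d1, 2× down (reaching d3), left to c3, up to c2, left to b2, up to b1, left to a1, 2× down (reaching a3), right to b3 — 11 moves in all.
Check: all 12 open cells covered.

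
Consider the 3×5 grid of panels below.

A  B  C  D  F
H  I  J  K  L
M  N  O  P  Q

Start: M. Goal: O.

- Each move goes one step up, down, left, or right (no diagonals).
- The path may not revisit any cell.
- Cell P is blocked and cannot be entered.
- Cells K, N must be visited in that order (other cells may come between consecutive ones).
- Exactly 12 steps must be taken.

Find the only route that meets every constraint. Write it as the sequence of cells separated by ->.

M -> H -> A -> B -> C -> D -> F -> L -> K -> J -> I -> N -> O

The waypoints must appear in the order K, N, with no cell reused.
Route from M: 2× up (reaching A), 4× right (reaching F), down to L, 3× left (reaching I), down to N, right to O — 12 moves in all.
Check: order respected (K at step 8, N at step 11); 12 moves as required.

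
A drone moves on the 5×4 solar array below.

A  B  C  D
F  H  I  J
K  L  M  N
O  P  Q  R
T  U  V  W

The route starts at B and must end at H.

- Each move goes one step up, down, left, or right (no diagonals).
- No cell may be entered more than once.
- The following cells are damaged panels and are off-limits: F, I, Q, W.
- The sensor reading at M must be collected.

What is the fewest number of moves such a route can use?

7

Any route passes through M somewhere between B and H. Summing Manhattan distances along the two legs (B → M → H) gives a lower bound of 3 + 2 = 5 moves.
The shortest route satisfying every rule uses 7 moves: B → C → D → J → N → M → L → H.
The bound of 5 isn't tight here; checking systematically, no route of length 5 through 6 satisfies every constraint, so 7 is the minimum.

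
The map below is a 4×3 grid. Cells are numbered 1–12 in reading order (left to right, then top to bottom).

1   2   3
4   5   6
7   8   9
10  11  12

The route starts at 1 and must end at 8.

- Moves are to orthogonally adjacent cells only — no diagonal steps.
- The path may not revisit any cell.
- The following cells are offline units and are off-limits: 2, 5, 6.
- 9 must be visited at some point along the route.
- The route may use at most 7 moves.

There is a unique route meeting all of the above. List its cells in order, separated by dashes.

1 - 4 - 7 - 10 - 11 - 12 - 9 - 8

The 7-move cap with required stops at 9 leaves no slack for detours.
Route from 1: 3× down (reaching 10), 2× right (reaching 12), up to 9, left to 8 — 7 moves in all.
Check: all required cells visited; 7 ≤ 7 moves.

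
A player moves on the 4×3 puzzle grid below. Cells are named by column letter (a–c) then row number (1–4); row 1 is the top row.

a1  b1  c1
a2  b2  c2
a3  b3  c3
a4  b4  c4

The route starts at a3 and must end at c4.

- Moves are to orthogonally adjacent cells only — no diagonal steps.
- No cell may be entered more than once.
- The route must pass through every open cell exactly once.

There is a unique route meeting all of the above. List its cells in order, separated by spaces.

a3 a4 b4 b3 b2 a2 a1 b1 c1 c2 c3 c4

Need to visit all 12 open cells exactly once, starting at a3 and ending at c4.
Cell a1 has only two open neighbours (a2 and b1), so the path must pass straight through it: one of those is the cell it's entered from and the other is where it exits.
Route from a3: down to a4, right to b4, 2× up (reaching b2), left to a2, up to a1, 2× right (reaching c1), 3× down (reaching c4) — 11 moves in all.
Check: all 12 open cells covered.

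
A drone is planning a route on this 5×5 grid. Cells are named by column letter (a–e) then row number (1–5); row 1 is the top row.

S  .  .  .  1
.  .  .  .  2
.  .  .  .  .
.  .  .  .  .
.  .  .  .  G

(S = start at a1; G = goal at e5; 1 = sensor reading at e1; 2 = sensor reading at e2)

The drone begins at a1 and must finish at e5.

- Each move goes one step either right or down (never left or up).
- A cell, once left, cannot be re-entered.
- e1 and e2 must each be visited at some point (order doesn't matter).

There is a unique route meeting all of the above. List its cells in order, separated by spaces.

Moves only go right or down, so the column and row indices never decrease.
Route from a1: 4× right (reaching e1), 4× down (reaching e5) — 8 moves in all.
Check: all required cells visited.

a1 b1 c1 d1 e1 e2 e3 e4 e5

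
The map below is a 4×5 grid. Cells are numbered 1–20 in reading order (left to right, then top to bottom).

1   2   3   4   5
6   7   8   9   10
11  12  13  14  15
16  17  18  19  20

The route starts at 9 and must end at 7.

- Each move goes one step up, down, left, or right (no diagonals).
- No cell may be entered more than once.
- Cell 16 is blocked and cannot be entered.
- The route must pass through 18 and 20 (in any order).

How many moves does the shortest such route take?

Any route passes through 18 and 20 in some order between 9 and 7. Summing Manhattan distances along each leg and taking the cheapest ordering (9 → 20 → 18 → 7) gives a lower bound of 3 + 2 + 3 = 8 moves.
A route of 8 moves achieves this: 9 → 14 → 15 → 20 → 19 → 18 → 13 → 8 → 7.
Since 8 matches the lower bound, it is optimal.

8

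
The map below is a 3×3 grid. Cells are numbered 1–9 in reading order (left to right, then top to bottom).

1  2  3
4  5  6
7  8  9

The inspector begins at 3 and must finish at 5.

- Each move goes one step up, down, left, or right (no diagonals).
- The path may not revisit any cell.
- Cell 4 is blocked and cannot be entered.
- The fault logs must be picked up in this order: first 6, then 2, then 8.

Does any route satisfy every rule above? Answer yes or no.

no

Even ignoring the required order, no revisit-free route from 3 to 5 manages to pass through all of 6, 2, and 8: branching out from 3, every path either misses one of them or, having collected them, can no longer reach 5 without re-entering a cell.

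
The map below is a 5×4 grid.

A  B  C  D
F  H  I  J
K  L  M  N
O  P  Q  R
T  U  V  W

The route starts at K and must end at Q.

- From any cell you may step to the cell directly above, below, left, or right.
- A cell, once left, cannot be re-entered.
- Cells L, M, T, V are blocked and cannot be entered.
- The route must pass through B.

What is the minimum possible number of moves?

Any route passes through B somewhere between K and Q. Summing Manhattan distances along the two legs (K → B → Q) gives a lower bound of 3 + 4 = 7 moves.
That bound ignores the blocked cells. Measuring each leg by the fewest moves that actually steer around them (K→B: 3; B→Q: 6) raises the lower bound to 9.
A route of 9 moves exists: K → F → A → B → H → I → J → N → R → Q.
Since 9 matches that lower bound, it is optimal.

9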